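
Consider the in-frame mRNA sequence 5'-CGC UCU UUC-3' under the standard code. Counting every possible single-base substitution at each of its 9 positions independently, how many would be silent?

7

Codon 1 (CGC, Arg): 3 synonymous substitutions.
Codon 2 (UCU, Ser): 3 synonymous substitutions.
Codon 3 (UUC, Phe): 1 synonymous substitution.
Total: 3 + 3 + 1 = 7.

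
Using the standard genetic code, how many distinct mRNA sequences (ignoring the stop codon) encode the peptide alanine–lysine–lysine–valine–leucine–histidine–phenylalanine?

1536

Ala: 4 codons.
Lys: 2 codons.
Lys: 2 codons.
Val: 4 codons.
Leu: 6 codons.
His: 2 codons.
Phe: 2 codons.
4 × 2 × 2 × 4 × 6 × 2 × 2 = 1536.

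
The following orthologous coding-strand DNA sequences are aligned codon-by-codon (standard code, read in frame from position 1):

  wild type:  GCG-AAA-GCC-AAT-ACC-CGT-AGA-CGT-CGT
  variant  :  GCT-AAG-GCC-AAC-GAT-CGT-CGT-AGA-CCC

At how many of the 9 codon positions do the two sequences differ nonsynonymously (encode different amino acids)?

Codon 1: GCG Ala / GCT Ala — synonymous.
Codon 2: AAA Lys / AAG Lys — synonymous.
Codon 3: GCC Ala / GCC Ala — identical.
Codon 4: AAT Asn / AAC Asn — synonymous.
Codon 5: ACC Thr / GAT Asp — nonsynonymous.
Codon 6: CGT Arg / CGT Arg — identical.
Codon 7: AGA Arg / CGT Arg — synonymous.
Codon 8: CGT Arg / AGA Arg — synonymous.
Codon 9: CGT Arg / CCC Pro — nonsynonymous.
Nonsynonymous differences: 2.

2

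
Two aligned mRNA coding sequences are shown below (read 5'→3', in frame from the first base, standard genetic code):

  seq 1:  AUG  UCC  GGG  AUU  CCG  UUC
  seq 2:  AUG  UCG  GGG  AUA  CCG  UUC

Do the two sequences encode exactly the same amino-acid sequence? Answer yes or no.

yes

Codon 1: AUG Met / AUG Met — identical.
Codon 2: UCC Ser / UCG Ser — synonymous.
Codon 3: GGG Gly / GGG Gly — identical.
Codon 4: AUU Ile / AUA Ile — synonymous.
Codon 5: CCG Pro / CCG Pro — identical.
Codon 6: UUC Phe / UUC Phe — identical.
Nonsynonymous differences: 0 → same protein.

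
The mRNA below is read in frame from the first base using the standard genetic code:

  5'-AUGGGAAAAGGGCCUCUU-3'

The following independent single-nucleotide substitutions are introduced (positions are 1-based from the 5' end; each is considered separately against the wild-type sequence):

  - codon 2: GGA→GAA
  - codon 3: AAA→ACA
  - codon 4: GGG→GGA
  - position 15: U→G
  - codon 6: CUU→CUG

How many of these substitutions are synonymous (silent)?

3

Codon 2: GGA (Gly) → GAA (Glu) — missense.
Codon 3: AAA (Lys) → ACA (Thr) — missense.
Codon 4: GGG (Gly) → GGA (Gly) — synonymous.
Codon 5: CCU (Pro) → CCG (Pro) — synonymous.
Codon 6: CUU (Leu) → CUG (Leu) — synonymous.
Synonymous: 3 of 5.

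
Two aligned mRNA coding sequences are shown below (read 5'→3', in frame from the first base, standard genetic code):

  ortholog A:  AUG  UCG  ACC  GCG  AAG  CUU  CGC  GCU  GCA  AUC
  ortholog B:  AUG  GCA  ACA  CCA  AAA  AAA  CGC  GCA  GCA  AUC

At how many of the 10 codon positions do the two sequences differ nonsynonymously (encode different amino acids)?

Codon 1: AUG Met / AUG Met — identical.
Codon 2: UCG Ser / GCA Ala — nonsynonymous.
Codon 3: ACC Thr / ACA Thr — synonymous.
Codon 4: GCG Ala / CCA Pro — nonsynonymous.
Codon 5: AAG Lys / AAA Lys — synonymous.
Codon 6: CUU Leu / AAA Lys — nonsynonymous.
Codon 7: CGC Arg / CGC Arg — identical.
Codon 8: GCU Ala / GCA Ala — synonymous.
Codon 9: GCA Ala / GCA Ala — identical.
Codon 10: AUC Ile / AUC Ile — identical.
Nonsynonymous differences: 3.

3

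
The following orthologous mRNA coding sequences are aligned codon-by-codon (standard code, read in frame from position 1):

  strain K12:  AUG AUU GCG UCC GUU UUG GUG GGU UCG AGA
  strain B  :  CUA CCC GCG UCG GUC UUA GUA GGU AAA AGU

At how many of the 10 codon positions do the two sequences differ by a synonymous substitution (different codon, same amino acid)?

Codon 1: AUG Met / CUA Leu — nonsynonymous.
Codon 2: AUU Ile / CCC Pro — nonsynonymous.
Codon 3: GCG Ala / GCG Ala — identical.
Codon 4: UCC Ser / UCG Ser — synonymous.
Codon 5: GUU Val / GUC Val — synonymous.
Codon 6: UUG Leu / UUA Leu — synonymous.
Codon 7: GUG Val / GUA Val — synonymous.
Codon 8: GGU Gly / GGU Gly — identical.
Codon 9: UCG Ser / AAA Lys — nonsynonymous.
Codon 10: AGA Arg / AGU Ser — nonsynonymous.
Synonymous differences: 4.

4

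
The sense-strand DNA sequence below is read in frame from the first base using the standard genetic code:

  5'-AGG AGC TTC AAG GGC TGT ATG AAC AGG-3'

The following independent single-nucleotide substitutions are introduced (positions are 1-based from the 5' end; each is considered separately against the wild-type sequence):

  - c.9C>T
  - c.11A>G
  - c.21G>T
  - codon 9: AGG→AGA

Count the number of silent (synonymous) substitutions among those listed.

2

Codon 3: TTC (Phe) → TTT (Phe) — synonymous.
Codon 4: AAG (Lys) → AGG (Arg) — missense.
Codon 7: ATG (Met) → ATT (Ile) — missense.
Codon 9: AGG (Arg) → AGA (Arg) — synonymous.
Synonymous: 2 of 4.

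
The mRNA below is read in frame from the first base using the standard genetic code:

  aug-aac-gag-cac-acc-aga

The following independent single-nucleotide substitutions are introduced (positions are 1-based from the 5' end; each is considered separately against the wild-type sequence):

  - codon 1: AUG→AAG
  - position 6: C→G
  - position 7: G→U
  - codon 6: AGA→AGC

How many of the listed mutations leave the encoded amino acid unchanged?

0

Codon 1: AUG (Met) → AAG (Lys) — missense.
Codon 2: AAC (Asn) → AAG (Lys) — missense.
Codon 3: GAG (Glu) → UAG (Stop) — nonsense.
Codon 6: AGA (Arg) → AGC (Ser) — missense.
Synonymous: 0 of 4.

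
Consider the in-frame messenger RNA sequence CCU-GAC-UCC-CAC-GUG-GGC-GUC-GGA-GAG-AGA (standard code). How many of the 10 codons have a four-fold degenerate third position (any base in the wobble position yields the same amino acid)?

Codon 1 CCU (Pro): third position 4-fold.
Codon 2 GAC (Asp): third position 2-fold.
Codon 3 UCC (Ser): third position 4-fold.
Codon 4 CAC (His): third position 2-fold.
Codon 5 GUG (Val): third position 4-fold.
Codon 6 GGC (Gly): third position 4-fold.
Codon 7 GUC (Val): third position 4-fold.
Codon 8 GGA (Gly): third position 4-fold.
Codon 9 GAG (Glu): third position 2-fold.
Codon 10 AGA (Arg): third position 2-fold.
Four-fold degenerate third positions: 6.

6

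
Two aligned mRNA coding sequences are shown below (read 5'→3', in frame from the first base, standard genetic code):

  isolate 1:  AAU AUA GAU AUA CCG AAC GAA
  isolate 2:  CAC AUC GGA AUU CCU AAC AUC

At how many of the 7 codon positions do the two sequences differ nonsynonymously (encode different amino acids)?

Codon 1: AAU Asn / CAC His — nonsynonymous.
Codon 2: AUA Ile / AUC Ile — synonymous.
Codon 3: GAU Asp / GGA Gly — nonsynonymous.
Codon 4: AUA Ile / AUU Ile — synonymous.
Codon 5: CCG Pro / CCU Pro — synonymous.
Codon 6: AAC Asn / AAC Asn — identical.
Codon 7: GAA Glu / AUC Ile — nonsynonymous.
Nonsynonymous differences: 3.

3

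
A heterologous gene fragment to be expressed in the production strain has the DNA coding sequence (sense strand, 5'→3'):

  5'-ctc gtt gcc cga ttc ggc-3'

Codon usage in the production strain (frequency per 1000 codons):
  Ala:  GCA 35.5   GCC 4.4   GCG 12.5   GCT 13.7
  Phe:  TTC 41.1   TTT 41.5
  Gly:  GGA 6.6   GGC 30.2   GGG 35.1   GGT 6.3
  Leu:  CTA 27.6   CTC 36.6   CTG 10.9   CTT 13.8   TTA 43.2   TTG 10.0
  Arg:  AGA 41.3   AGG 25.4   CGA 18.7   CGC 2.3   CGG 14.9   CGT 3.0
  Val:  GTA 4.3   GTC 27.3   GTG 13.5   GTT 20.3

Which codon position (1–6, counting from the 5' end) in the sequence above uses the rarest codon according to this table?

3

Codon 1 CTC (Leu): 36.6 per 1000.
Codon 2 GTT (Val): 20.3 per 1000.
Codon 3 GCC (Ala): 4.4 per 1000.
Codon 4 CGA (Arg): 18.7 per 1000.
Codon 5 TTC (Phe): 41.1 per 1000.
Codon 6 GGC (Gly): 30.2 per 1000.
Lowest frequency is 4.4 at codon 3.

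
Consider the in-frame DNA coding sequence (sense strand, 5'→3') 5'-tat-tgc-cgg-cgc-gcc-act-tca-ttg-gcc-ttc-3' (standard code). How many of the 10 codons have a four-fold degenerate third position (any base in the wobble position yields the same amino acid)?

Codon 1 TAT (Tyr): third position 2-fold.
Codon 2 TGC (Cys): third position 2-fold.
Codon 3 CGG (Arg): third position 4-fold.
Codon 4 CGC (Arg): third position 4-fold.
Codon 5 GCC (Ala): third position 4-fold.
Codon 6 ACT (Thr): third position 4-fold.
Codon 7 TCA (Ser): third position 4-fold.
Codon 8 TTG (Leu): third position 2-fold.
Codon 9 GCC (Ala): third position 4-fold.
Codon 10 TTC (Phe): third position 2-fold.
Four-fold degenerate third positions: 6.

6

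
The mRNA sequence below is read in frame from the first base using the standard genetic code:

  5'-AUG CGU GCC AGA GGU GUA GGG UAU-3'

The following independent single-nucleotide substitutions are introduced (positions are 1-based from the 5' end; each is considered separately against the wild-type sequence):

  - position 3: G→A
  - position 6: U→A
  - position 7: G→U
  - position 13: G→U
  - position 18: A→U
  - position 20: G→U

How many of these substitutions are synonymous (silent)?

Codon 1: AUG (Met) → AUA (Ile) — missense.
Codon 2: CGU (Arg) → CGA (Arg) — synonymous.
Codon 3: GCC (Ala) → UCC (Ser) — missense.
Codon 5: GGU (Gly) → UGU (Cys) — missense.
Codon 6: GUA (Val) → GUU (Val) — synonymous.
Codon 7: GGG (Gly) → GUG (Val) — missense.
Synonymous: 2 of 6.

2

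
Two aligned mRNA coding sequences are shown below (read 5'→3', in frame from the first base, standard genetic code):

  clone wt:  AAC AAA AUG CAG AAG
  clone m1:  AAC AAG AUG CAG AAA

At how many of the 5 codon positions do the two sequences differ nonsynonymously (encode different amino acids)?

Codon 1: AAC Asn / AAC Asn — identical.
Codon 2: AAA Lys / AAG Lys — synonymous.
Codon 3: AUG Met / AUG Met — identical.
Codon 4: CAG Gln / CAG Gln — identical.
Codon 5: AAG Lys / AAA Lys — synonymous.
Nonsynonymous differences: 0.

0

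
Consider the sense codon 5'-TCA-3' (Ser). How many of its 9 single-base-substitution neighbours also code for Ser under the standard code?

Position 1: none → 0 synonymous.
Position 2: none → 0 synonymous.
Position 3: TCT, TCC, TCG → 3 synonymous.
Total: 0 + 0 + 3 = 3.

3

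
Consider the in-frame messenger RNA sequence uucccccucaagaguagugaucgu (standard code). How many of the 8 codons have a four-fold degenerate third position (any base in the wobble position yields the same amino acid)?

Codon 1 UUC (Phe): third position 2-fold.
Codon 2 CCC (Pro): third position 4-fold.
Codon 3 CUC (Leu): third position 4-fold.
Codon 4 AAG (Lys): third position 2-fold.
Codon 5 AGU (Ser): third position 2-fold.
Codon 6 AGU (Ser): third position 2-fold.
Codon 7 GAU (Asp): third position 2-fold.
Codon 8 CGU (Arg): third position 4-fold.
Four-fold degenerate third positions: 3.

3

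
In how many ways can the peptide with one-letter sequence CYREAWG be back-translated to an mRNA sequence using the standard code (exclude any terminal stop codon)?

768

Cys: 2 codons.
Tyr: 2 codons.
Arg: 6 codons.
Glu: 2 codons.
Ala: 4 codons.
Trp: 1 codon.
Gly: 4 codons.
2 × 2 × 6 × 2 × 4 × 1 × 4 = 768.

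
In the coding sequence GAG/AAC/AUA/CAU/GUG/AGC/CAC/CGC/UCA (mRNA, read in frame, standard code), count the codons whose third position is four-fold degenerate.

Codon 1 GAG (Glu): third position 2-fold.
Codon 2 AAC (Asn): third position 2-fold.
Codon 3 AUA (Ile): third position 3-fold.
Codon 4 CAU (His): third position 2-fold.
Codon 5 GUG (Val): third position 4-fold.
Codon 6 AGC (Ser): third position 2-fold.
Codon 7 CAC (His): third position 2-fold.
Codon 8 CGC (Arg): third position 4-fold.
Codon 9 UCA (Ser): third position 4-fold.
Four-fold degenerate third positions: 3.

3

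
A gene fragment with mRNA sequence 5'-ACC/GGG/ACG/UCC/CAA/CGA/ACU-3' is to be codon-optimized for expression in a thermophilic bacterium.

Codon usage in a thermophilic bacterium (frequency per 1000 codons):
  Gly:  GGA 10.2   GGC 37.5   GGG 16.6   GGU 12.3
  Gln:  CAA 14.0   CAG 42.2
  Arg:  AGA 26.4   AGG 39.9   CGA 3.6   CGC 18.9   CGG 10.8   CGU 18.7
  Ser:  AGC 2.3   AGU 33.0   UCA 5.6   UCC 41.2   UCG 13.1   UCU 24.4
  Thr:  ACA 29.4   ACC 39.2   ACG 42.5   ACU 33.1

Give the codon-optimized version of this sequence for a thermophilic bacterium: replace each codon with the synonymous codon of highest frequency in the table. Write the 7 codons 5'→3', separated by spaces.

Codon 1 (Thr): best is ACG at 42.5.
Codon 2 (Gly): best is GGC at 37.5.
Codon 3 (Thr): best is ACG at 42.5.
Codon 4 (Ser): best is UCC at 41.2.
Codon 5 (Gln): best is CAG at 42.2.
Codon 6 (Arg): best is AGG at 39.9.
Codon 7 (Thr): best is ACG at 42.5.

ACG GGC ACG UCC CAG AGG ACG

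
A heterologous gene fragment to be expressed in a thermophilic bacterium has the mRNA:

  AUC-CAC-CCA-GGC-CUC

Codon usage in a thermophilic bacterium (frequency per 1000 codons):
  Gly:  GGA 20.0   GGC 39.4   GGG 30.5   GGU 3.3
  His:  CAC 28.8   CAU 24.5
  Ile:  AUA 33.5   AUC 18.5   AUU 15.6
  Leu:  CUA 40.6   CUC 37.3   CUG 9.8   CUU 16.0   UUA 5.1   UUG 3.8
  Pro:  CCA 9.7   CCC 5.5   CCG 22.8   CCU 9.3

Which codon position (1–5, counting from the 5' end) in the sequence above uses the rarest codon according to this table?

3

Codon 1 AUC (Ile): 18.5 per 1000.
Codon 2 CAC (His): 28.8 per 1000.
Codon 3 CCA (Pro): 9.7 per 1000.
Codon 4 GGC (Gly): 39.4 per 1000.
Codon 5 CUC (Leu): 37.3 per 1000.
Lowest frequency is 9.7 at codon 3.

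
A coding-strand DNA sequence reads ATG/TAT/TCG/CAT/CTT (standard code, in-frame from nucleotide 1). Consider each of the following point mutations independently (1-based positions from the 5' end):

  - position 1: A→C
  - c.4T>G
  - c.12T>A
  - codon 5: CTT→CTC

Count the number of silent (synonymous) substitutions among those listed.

1

Codon 1: ATG (Met) → CTG (Leu) — missense.
Codon 2: TAT (Tyr) → GAT (Asp) — missense.
Codon 4: CAT (His) → CAA (Gln) — missense.
Codon 5: CTT (Leu) → CTC (Leu) — synonymous.
Synonymous: 1 of 4.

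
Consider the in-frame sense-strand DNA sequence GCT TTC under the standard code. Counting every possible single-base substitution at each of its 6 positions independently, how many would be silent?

Codon 1 (GCT, Ala): 3 synonymous substitutions.
Codon 2 (TTC, Phe): 1 synonymous substitution.
Total: 3 + 1 = 4.

4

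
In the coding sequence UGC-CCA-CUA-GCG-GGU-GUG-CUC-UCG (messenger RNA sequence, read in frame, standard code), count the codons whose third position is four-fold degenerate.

7

Codon 1 UGC (Cys): third position 2-fold.
Codon 2 CCA (Pro): third position 4-fold.
Codon 3 CUA (Leu): third position 4-fold.
Codon 4 GCG (Ala): third position 4-fold.
Codon 5 GGU (Gly): third position 4-fold.
Codon 6 GUG (Val): third position 4-fold.
Codon 7 CUC (Leu): third position 4-fold.
Codon 8 UCG (Ser): third position 4-fold.
Four-fold degenerate third positions: 7.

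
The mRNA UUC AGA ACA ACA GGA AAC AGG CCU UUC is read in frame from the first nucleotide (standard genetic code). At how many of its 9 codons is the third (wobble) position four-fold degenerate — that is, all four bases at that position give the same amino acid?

Codon 1 UUC (Phe): third position 2-fold.
Codon 2 AGA (Arg): third position 2-fold.
Codon 3 ACA (Thr): third position 4-fold.
Codon 4 ACA (Thr): third position 4-fold.
Codon 5 GGA (Gly): third position 4-fold.
Codon 6 AAC (Asn): third position 2-fold.
Codon 7 AGG (Arg): third position 2-fold.
Codon 8 CCU (Pro): third position 4-fold.
Codon 9 UUC (Phe): third position 2-fold.
Four-fold degenerate third positions: 4.

4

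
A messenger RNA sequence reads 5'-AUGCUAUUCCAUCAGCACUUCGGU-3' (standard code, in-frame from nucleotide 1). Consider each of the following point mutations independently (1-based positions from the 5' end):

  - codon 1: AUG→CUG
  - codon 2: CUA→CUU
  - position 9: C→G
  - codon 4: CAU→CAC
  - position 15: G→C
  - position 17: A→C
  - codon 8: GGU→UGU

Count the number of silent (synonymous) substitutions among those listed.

2

Codon 1: AUG (Met) → CUG (Leu) — missense.
Codon 2: CUA (Leu) → CUU (Leu) — synonymous.
Codon 3: UUC (Phe) → UUG (Leu) — missense.
Codon 4: CAU (His) → CAC (His) — synonymous.
Codon 5: CAG (Gln) → CAC (His) — missense.
Codon 6: CAC (His) → CCC (Pro) — missense.
Codon 8: GGU (Gly) → UGU (Cys) — missense.
Synonymous: 2 of 7.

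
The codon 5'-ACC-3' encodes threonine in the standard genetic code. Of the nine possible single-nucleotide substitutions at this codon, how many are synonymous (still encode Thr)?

Position 1: none → 0 synonymous.
Position 2: none → 0 synonymous.
Position 3: ACU, ACA, ACG → 3 synonymous.
Total: 0 + 0 + 3 = 3.

3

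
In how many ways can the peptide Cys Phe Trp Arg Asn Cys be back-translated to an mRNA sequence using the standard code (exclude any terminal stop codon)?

Cys: 2 codons.
Phe: 2 codons.
Trp: 1 codon.
Arg: 6 codons.
Asn: 2 codons.
Cys: 2 codons.
2 × 2 × 1 × 6 × 2 × 2 = 96.

96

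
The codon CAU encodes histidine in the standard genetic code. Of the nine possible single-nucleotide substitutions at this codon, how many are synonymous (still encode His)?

1

Position 1: none → 0 synonymous.
Position 2: none → 0 synonymous.
Position 3: CAC → 1 synonymous.
Total: 0 + 0 + 1 = 1.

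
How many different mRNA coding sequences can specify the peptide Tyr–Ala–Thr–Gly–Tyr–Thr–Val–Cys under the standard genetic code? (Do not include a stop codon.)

8192

Tyr: 2 codons.
Ala: 4 codons.
Thr: 4 codons.
Gly: 4 codons.
Tyr: 2 codons.
Thr: 4 codons.
Val: 4 codons.
Cys: 2 codons.
2 × 4 × 4 × 4 × 2 × 4 × 4 × 2 = 8192.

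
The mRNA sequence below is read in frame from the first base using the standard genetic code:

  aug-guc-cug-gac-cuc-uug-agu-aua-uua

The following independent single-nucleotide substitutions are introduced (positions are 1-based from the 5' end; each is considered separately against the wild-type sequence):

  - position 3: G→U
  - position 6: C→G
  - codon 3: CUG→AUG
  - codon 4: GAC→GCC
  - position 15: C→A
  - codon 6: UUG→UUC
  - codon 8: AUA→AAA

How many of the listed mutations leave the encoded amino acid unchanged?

2

Codon 1: AUG (Met) → AUU (Ile) — missense.
Codon 2: GUC (Val) → GUG (Val) — synonymous.
Codon 3: CUG (Leu) → AUG (Met) — missense.
Codon 4: GAC (Asp) → GCC (Ala) — missense.
Codon 5: CUC (Leu) → CUA (Leu) — synonymous.
Codon 6: UUG (Leu) → UUC (Phe) — missense.
Codon 8: AUA (Ile) → AAA (Lys) — missense.
Synonymous: 2 of 7.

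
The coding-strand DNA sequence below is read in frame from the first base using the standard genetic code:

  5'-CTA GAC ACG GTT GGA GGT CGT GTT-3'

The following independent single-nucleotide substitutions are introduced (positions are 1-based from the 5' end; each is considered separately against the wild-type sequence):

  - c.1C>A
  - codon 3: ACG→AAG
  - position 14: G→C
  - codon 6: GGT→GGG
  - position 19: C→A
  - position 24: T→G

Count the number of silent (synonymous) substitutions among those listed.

Codon 1: CTA (Leu) → ATA (Ile) — missense.
Codon 3: ACG (Thr) → AAG (Lys) — missense.
Codon 5: GGA (Gly) → GCA (Ala) — missense.
Codon 6: GGT (Gly) → GGG (Gly) — synonymous.
Codon 7: CGT (Arg) → AGT (Ser) — missense.
Codon 8: GTT (Val) → GTG (Val) — synonymous.
Synonymous: 2 of 6.

2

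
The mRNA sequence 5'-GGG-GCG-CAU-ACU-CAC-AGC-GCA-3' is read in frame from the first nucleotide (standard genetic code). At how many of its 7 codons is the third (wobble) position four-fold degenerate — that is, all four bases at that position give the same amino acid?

4

Codon 1 GGG (Gly): third position 4-fold.
Codon 2 GCG (Ala): third position 4-fold.
Codon 3 CAU (His): third position 2-fold.
Codon 4 ACU (Thr): third position 4-fold.
Codon 5 CAC (His): third position 2-fold.
Codon 6 AGC (Ser): third position 2-fold.
Codon 7 GCA (Ala): third position 4-fold.
Four-fold degenerate third positions: 4.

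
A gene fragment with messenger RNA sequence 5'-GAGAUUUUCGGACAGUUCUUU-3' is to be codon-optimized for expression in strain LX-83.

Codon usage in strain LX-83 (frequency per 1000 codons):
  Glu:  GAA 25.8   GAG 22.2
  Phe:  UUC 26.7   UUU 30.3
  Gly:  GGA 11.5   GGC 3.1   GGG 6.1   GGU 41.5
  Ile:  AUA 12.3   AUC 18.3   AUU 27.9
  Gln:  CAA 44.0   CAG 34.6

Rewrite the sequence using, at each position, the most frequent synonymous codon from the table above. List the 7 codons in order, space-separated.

Codon 1 (Glu): best is GAA at 25.8.
Codon 2 (Ile): best is AUU at 27.9.
Codon 3 (Phe): best is UUU at 30.3.
Codon 4 (Gly): best is GGU at 41.5.
Codon 5 (Gln): best is CAA at 44.0.
Codon 6 (Phe): best is UUU at 30.3.
Codon 7 (Phe): best is UUU at 30.3.

GAA AUU UUU GGU CAA UUU UUU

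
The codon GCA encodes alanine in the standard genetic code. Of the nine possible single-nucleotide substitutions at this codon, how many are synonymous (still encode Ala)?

Position 1: none → 0 synonymous.
Position 2: none → 0 synonymous.
Position 3: GCT, GCC, GCG → 3 synonymous.
Total: 0 + 0 + 3 = 3.

3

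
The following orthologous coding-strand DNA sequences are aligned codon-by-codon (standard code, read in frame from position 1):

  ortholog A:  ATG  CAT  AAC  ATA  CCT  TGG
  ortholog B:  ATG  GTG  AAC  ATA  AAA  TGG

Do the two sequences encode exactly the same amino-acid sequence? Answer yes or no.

no

Codon 1: ATG Met / ATG Met — identical.
Codon 2: CAT His / GTG Val — nonsynonymous.
Codon 3: AAC Asn / AAC Asn — identical.
Codon 4: ATA Ile / ATA Ile — identical.
Codon 5: CCT Pro / AAA Lys — nonsynonymous.
Codon 6: TGG Trp / TGG Trp — identical.
Nonsynonymous differences: 2 → different protein.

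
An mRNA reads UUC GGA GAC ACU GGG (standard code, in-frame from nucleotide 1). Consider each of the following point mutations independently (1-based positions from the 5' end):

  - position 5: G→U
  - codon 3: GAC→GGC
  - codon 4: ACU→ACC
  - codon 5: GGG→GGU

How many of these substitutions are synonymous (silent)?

2

Codon 2: GGA (Gly) → GUA (Val) — missense.
Codon 3: GAC (Asp) → GGC (Gly) — missense.
Codon 4: ACU (Thr) → ACC (Thr) — synonymous.
Codon 5: GGG (Gly) → GGU (Gly) — synonymous.
Synonymous: 2 of 4.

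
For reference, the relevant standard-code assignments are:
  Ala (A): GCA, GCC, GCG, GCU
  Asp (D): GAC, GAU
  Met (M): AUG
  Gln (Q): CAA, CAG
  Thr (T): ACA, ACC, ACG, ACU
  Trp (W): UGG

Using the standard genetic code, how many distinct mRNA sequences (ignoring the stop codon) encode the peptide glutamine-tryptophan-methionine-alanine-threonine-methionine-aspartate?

Gln: 2 codons.
Trp: 1 codon.
Met: 1 codon.
Ala: 4 codons.
Thr: 4 codons.
Met: 1 codon.
Asp: 2 codons.
2 × 1 × 1 × 4 × 4 × 1 × 2 = 64.

64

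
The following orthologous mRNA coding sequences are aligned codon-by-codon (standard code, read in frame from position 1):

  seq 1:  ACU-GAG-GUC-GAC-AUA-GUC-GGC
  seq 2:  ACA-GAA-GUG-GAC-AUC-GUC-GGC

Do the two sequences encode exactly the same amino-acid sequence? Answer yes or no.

yes

Codon 1: ACU Thr / ACA Thr — synonymous.
Codon 2: GAG Glu / GAA Glu — synonymous.
Codon 3: GUC Val / GUG Val — synonymous.
Codon 4: GAC Asp / GAC Asp — identical.
Codon 5: AUA Ile / AUC Ile — synonymous.
Codon 6: GUC Val / GUC Val — identical.
Codon 7: GGC Gly / GGC Gly — identical.
Nonsynonymous differences: 0 → same protein.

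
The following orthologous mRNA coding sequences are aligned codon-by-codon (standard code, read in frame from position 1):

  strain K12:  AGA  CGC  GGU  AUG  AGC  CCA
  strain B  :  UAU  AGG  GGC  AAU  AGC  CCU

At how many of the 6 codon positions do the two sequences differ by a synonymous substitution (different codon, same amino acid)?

3

Codon 1: AGA Arg / UAU Tyr — nonsynonymous.
Codon 2: CGC Arg / AGG Arg — synonymous.
Codon 3: GGU Gly / GGC Gly — synonymous.
Codon 4: AUG Met / AAU Asn — nonsynonymous.
Codon 5: AGC Ser / AGC Ser — identical.
Codon 6: CCA Pro / CCU Pro — synonymous.
Synonymous differences: 3.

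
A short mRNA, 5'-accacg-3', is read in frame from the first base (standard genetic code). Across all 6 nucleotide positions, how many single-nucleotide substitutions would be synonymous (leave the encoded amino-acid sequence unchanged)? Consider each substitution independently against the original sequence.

Codon 1 (ACC, Thr): 3 synonymous substitutions.
Codon 2 (ACG, Thr): 3 synonymous substitutions.
Total: 3 + 3 = 6.

6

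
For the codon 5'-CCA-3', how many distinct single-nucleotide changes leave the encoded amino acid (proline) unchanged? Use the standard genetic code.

Position 1: none → 0 synonymous.
Position 2: none → 0 synonymous.
Position 3: CCU, CCC, CCG → 3 synonymous.
Total: 0 + 0 + 3 = 3.

3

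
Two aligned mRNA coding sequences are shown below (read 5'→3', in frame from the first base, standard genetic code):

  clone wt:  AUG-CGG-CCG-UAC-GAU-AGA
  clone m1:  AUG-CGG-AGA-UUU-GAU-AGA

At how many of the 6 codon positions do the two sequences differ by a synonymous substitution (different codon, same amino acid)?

0

Codon 1: AUG Met / AUG Met — identical.
Codon 2: CGG Arg / CGG Arg — identical.
Codon 3: CCG Pro / AGA Arg — nonsynonymous.
Codon 4: UAC Tyr / UUU Phe — nonsynonymous.
Codon 5: GAU Asp / GAU Asp — identical.
Codon 6: AGA Arg / AGA Arg — identical.
Synonymous differences: 0.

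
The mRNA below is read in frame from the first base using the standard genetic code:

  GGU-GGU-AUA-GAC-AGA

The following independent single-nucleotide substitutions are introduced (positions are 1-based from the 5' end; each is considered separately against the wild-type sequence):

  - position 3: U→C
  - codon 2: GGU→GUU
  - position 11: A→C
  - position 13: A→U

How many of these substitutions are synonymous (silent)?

Codon 1: GGU (Gly) → GGC (Gly) — synonymous.
Codon 2: GGU (Gly) → GUU (Val) — missense.
Codon 4: GAC (Asp) → GCC (Ala) — missense.
Codon 5: AGA (Arg) → UGA (Stop) — nonsense.
Synonymous: 1 of 4.

1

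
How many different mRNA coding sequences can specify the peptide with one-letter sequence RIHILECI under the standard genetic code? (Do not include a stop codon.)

Arg: 6 codons.
Ile: 3 codons.
His: 2 codons.
Ile: 3 codons.
Leu: 6 codons.
Glu: 2 codons.
Cys: 2 codons.
Ile: 3 codons.
6 × 3 × 2 × 3 × 6 × 2 × 2 × 3 = 7776.

7776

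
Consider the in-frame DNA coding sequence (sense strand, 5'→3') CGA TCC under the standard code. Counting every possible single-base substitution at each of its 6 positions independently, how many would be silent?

7

Codon 1 (CGA, Arg): 4 synonymous substitutions.
Codon 2 (TCC, Ser): 3 synonymous substitutions.
Total: 4 + 3 = 7.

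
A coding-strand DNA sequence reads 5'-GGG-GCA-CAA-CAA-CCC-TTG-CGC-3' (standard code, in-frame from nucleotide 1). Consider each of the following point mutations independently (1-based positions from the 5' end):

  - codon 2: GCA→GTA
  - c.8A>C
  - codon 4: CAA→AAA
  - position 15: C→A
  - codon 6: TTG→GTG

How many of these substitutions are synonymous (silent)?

Codon 2: GCA (Ala) → GTA (Val) — missense.
Codon 3: CAA (Gln) → CCA (Pro) — missense.
Codon 4: CAA (Gln) → AAA (Lys) — missense.
Codon 5: CCC (Pro) → CCA (Pro) — synonymous.
Codon 6: TTG (Leu) → GTG (Val) — missense.
Synonymous: 1 of 5.

1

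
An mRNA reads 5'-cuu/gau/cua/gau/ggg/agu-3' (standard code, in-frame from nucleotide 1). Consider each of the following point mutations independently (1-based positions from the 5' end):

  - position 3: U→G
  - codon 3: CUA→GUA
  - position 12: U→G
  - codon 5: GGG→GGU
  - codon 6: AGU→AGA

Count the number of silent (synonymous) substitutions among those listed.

2

Codon 1: CUU (Leu) → CUG (Leu) — synonymous.
Codon 3: CUA (Leu) → GUA (Val) — missense.
Codon 4: GAU (Asp) → GAG (Glu) — missense.
Codon 5: GGG (Gly) → GGU (Gly) — synonymous.
Codon 6: AGU (Ser) → AGA (Arg) — missense.
Synonymous: 2 of 5.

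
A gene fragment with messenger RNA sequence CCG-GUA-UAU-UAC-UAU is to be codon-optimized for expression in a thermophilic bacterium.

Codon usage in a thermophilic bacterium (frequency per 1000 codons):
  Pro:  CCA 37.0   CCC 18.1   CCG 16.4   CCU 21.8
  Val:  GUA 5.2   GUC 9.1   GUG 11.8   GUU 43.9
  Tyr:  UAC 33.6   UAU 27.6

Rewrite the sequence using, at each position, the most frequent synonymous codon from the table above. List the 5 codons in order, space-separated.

Codon 1 (Pro): best is CCA at 37.0.
Codon 2 (Val): best is GUU at 43.9.
Codon 3 (Tyr): best is UAC at 33.6.
Codon 4 (Tyr): best is UAC at 33.6.
Codon 5 (Tyr): best is UAC at 33.6.

CCA GUU UAC UAC UAC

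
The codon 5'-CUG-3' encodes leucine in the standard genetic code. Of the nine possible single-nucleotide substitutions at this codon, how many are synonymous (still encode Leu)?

Position 1: UUG → 1 synonymous.
Position 2: none → 0 synonymous.
Position 3: CUU, CUC, CUA → 3 synonymous.
Total: 1 + 0 + 3 = 4.

4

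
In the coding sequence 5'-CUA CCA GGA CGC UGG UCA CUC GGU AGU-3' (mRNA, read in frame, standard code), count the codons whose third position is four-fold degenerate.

7

Codon 1 CUA (Leu): third position 4-fold.
Codon 2 CCA (Pro): third position 4-fold.
Codon 3 GGA (Gly): third position 4-fold.
Codon 4 CGC (Arg): third position 4-fold.
Codon 5 UGG (Trp): third position 1-fold.
Codon 6 UCA (Ser): third position 4-fold.
Codon 7 CUC (Leu): third position 4-fold.
Codon 8 GGU (Gly): third position 4-fold.
Codon 9 AGU (Ser): third position 2-fold.
Four-fold degenerate third positions: 7.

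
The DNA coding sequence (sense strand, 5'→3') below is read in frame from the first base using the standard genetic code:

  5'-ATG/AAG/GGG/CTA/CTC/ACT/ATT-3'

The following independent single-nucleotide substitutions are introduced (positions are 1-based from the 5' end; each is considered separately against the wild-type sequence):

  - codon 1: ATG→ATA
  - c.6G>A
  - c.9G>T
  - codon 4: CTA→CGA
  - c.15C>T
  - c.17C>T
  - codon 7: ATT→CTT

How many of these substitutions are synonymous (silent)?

Codon 1: ATG (Met) → ATA (Ile) — missense.
Codon 2: AAG (Lys) → AAA (Lys) — synonymous.
Codon 3: GGG (Gly) → GGT (Gly) — synonymous.
Codon 4: CTA (Leu) → CGA (Arg) — missense.
Codon 5: CTC (Leu) → CTT (Leu) — synonymous.
Codon 6: ACT (Thr) → ATT (Ile) — missense.
Codon 7: ATT (Ile) → CTT (Leu) — missense.
Synonymous: 3 of 7.

3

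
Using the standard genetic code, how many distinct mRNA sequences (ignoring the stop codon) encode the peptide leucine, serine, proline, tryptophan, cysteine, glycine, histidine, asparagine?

4608

Leu: 6 codons.
Ser: 6 codons.
Pro: 4 codons.
Trp: 1 codon.
Cys: 2 codons.
Gly: 4 codons.
His: 2 codons.
Asn: 2 codons.
6 × 6 × 4 × 1 × 2 × 4 × 2 × 2 = 4608.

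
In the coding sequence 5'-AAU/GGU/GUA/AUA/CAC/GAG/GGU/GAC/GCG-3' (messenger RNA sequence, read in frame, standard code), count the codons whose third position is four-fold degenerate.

Codon 1 AAU (Asn): third position 2-fold.
Codon 2 GGU (Gly): third position 4-fold.
Codon 3 GUA (Val): third position 4-fold.
Codon 4 AUA (Ile): third position 3-fold.
Codon 5 CAC (His): third position 2-fold.
Codon 6 GAG (Glu): third position 2-fold.
Codon 7 GGU (Gly): third position 4-fold.
Codon 8 GAC (Asp): third position 2-fold.
Codon 9 GCG (Ala): third position 4-fold.
Four-fold degenerate third positions: 4.

4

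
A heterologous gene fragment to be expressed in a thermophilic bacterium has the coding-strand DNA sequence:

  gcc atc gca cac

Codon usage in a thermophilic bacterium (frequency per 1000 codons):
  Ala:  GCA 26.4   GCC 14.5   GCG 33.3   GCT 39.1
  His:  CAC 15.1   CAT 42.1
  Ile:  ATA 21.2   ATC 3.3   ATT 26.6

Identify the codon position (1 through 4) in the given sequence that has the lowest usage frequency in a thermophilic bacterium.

Codon 1 GCC (Ala): 14.5 per 1000.
Codon 2 ATC (Ile): 3.3 per 1000.
Codon 3 GCA (Ala): 26.4 per 1000.
Codon 4 CAC (His): 15.1 per 1000.
Lowest frequency is 3.3 at codon 2.

2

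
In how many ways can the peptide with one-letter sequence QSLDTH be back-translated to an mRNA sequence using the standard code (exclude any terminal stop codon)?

1152

Gln: 2 codons.
Ser: 6 codons.
Leu: 6 codons.
Asp: 2 codons.
Thr: 4 codons.
His: 2 codons.
2 × 6 × 6 × 2 × 4 × 2 = 1152.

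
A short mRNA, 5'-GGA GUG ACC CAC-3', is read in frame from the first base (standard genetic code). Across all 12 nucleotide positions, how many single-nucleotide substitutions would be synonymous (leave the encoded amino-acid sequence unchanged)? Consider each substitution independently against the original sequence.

10

Codon 1 (GGA, Gly): 3 synonymous substitutions.
Codon 2 (GUG, Val): 3 synonymous substitutions.
Codon 3 (ACC, Thr): 3 synonymous substitutions.
Codon 4 (CAC, His): 1 synonymous substitution.
Total: 3 + 3 + 3 + 1 = 10.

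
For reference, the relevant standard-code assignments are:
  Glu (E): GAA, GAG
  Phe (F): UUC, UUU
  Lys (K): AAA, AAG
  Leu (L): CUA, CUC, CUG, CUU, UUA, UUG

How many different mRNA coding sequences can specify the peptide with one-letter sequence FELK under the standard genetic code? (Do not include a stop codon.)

48

Phe: 2 codons.
Glu: 2 codons.
Leu: 6 codons.
Lys: 2 codons.
2 × 2 × 6 × 2 = 48.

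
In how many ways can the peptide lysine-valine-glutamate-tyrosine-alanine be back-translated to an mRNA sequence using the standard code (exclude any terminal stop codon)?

Lys: 2 codons.
Val: 4 codons.
Glu: 2 codons.
Tyr: 2 codons.
Ala: 4 codons.
2 × 4 × 2 × 2 × 4 = 128.

128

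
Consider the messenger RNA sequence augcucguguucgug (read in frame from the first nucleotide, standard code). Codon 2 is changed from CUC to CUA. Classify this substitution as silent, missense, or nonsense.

Position 6 falls in codon 2: CUC → Leu.
After the substitution the codon is CUA → Leu.
Both encode Leu, so the change is synonymous.

silent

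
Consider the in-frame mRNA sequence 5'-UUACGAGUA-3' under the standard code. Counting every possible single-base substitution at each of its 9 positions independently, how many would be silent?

9

Codon 1 (UUA, Leu): 2 synonymous substitutions.
Codon 2 (CGA, Arg): 4 synonymous substitutions.
Codon 3 (GUA, Val): 3 synonymous substitutions.
Total: 2 + 4 + 3 = 9.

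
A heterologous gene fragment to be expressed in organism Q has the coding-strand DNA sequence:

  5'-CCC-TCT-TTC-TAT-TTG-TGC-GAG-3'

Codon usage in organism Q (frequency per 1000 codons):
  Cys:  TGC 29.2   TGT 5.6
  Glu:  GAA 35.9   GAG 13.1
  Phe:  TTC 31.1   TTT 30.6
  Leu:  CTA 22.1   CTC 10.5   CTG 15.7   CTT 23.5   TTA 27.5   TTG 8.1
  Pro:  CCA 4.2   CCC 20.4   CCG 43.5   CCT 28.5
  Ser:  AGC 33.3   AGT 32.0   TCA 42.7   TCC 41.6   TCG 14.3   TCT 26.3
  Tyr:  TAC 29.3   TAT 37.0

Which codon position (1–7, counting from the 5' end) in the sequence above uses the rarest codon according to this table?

Codon 1 CCC (Pro): 20.4 per 1000.
Codon 2 TCT (Ser): 26.3 per 1000.
Codon 3 TTC (Phe): 31.1 per 1000.
Codon 4 TAT (Tyr): 37.0 per 1000.
Codon 5 TTG (Leu): 8.1 per 1000.
Codon 6 TGC (Cys): 29.2 per 1000.
Codon 7 GAG (Glu): 13.1 per 1000.
Lowest frequency is 8.1 at codon 5.

5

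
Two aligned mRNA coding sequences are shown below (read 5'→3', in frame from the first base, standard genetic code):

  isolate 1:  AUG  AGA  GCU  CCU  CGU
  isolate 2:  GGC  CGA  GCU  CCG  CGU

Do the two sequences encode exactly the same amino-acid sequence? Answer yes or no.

Codon 1: AUG Met / GGC Gly — nonsynonymous.
Codon 2: AGA Arg / CGA Arg — synonymous.
Codon 3: GCU Ala / GCU Ala — identical.
Codon 4: CCU Pro / CCG Pro — synonymous.
Codon 5: CGU Arg / CGU Arg — identical.
Nonsynonymous differences: 1 → different protein.

no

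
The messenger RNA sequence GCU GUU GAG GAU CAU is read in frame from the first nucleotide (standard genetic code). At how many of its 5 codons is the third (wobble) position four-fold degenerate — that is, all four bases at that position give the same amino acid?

2

Codon 1 GCU (Ala): third position 4-fold.
Codon 2 GUU (Val): third position 4-fold.
Codon 3 GAG (Glu): third position 2-fold.
Codon 4 GAU (Asp): third position 2-fold.
Codon 5 CAU (His): third position 2-fold.
Four-fold degenerate third positions: 2.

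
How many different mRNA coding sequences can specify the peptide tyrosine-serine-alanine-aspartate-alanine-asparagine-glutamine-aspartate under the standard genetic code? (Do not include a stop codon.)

3072

Tyr: 2 codons.
Ser: 6 codons.
Ala: 4 codons.
Asp: 2 codons.
Ala: 4 codons.
Asn: 2 codons.
Gln: 2 codons.
Asp: 2 codons.
2 × 6 × 4 × 2 × 4 × 2 × 2 × 2 = 3072.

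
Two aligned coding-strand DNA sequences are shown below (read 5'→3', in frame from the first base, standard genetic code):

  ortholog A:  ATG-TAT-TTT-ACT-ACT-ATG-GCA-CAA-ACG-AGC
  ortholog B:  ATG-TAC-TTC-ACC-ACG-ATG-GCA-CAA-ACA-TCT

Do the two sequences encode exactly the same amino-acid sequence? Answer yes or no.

Codon 1: ATG Met / ATG Met — identical.
Codon 2: TAT Tyr / TAC Tyr — synonymous.
Codon 3: TTT Phe / TTC Phe — synonymous.
Codon 4: ACT Thr / ACC Thr — synonymous.
Codon 5: ACT Thr / ACG Thr — synonymous.
Codon 6: ATG Met / ATG Met — identical.
Codon 7: GCA Ala / GCA Ala — identical.
Codon 8: CAA Gln / CAA Gln — identical.
Codon 9: ACG Thr / ACA Thr — synonymous.
Codon 10: AGC Ser / TCT Ser — synonymous.
Nonsynonymous differences: 0 → same protein.

yes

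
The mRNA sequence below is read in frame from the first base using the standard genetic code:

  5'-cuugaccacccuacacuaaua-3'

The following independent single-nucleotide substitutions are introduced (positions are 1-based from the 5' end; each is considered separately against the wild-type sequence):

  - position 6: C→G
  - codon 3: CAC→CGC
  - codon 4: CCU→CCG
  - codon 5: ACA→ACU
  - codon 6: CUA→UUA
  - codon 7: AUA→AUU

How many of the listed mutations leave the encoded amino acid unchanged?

4

Codon 2: GAC (Asp) → GAG (Glu) — missense.
Codon 3: CAC (His) → CGC (Arg) — missense.
Codon 4: CCU (Pro) → CCG (Pro) — synonymous.
Codon 5: ACA (Thr) → ACU (Thr) — synonymous.
Codon 6: CUA (Leu) → UUA (Leu) — synonymous.
Codon 7: AUA (Ile) → AUU (Ile) — synonymous.
Synonymous: 4 of 6.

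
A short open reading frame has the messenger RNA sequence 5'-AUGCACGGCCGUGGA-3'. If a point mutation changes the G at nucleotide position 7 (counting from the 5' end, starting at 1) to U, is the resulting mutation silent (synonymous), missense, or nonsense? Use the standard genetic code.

Position 7 falls in codon 3: GGC → Gly.
After the substitution the codon is UGC → Cys.
Gly ≠ Cys, so this is a missense mutation.

missense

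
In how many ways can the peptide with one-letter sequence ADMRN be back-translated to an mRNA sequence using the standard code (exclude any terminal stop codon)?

96

Ala: 4 codons.
Asp: 2 codons.
Met: 1 codon.
Arg: 6 codons.
Asn: 2 codons.
4 × 2 × 1 × 6 × 2 = 96.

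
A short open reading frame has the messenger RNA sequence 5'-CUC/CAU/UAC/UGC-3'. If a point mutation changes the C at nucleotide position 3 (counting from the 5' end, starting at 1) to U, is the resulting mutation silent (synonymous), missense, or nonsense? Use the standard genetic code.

Position 3 falls in codon 1: CUC → Leu.
After the substitution the codon is CUU → Leu.
Both encode Leu, so the change is synonymous.

silent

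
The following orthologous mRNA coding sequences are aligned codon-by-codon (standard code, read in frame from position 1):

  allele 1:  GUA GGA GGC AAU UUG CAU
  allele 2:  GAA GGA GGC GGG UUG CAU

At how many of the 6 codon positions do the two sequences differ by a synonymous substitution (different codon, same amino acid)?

0

Codon 1: GUA Val / GAA Glu — nonsynonymous.
Codon 2: GGA Gly / GGA Gly — identical.
Codon 3: GGC Gly / GGC Gly — identical.
Codon 4: AAU Asn / GGG Gly — nonsynonymous.
Codon 5: UUG Leu / UUG Leu — identical.
Codon 6: CAU His / CAU His — identical.
Synonymous differences: 0.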